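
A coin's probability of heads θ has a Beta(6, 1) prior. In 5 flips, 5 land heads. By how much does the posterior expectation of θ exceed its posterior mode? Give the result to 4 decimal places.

-0.0833

Posterior: Beta(6+5, 1+0) = Beta(11, 1).
Since β = 1 ≤ 1 and α > 1, the Beta density is monotone increasing on [0,1]; the mode is at 1.
Mean = 11/(11+1) = 0.9167.
Difference = 0.9167 − 1.0000 = -0.0833.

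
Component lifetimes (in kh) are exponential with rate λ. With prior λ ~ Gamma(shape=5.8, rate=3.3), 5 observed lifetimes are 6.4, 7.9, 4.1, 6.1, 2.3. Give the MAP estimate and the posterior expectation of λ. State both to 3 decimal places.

MAP: 0.326. Posterior mean: 0.359.

Σ times = 26.8. Posterior: Gamma(shape = 5.8+5 = 10.8, rate = 3.3+26.8 = 30.1).
Mode = (α−1)/β = 9.8/30.1 = 0.326.
Mean = α/β = 10.8/30.1 = 0.359.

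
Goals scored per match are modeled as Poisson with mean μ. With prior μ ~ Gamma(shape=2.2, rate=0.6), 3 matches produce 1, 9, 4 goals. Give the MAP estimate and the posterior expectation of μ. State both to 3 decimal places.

Σ counts = 14. Posterior: Gamma(shape = 2.2+14 = 16.2, rate = 0.6+3 = 3.6).
Mode = (α−1)/β = 15.2/3.6 = 4.222.
Mean = α/β = 16.2/3.6 = 4.500.

MAP estimate = 4.222, posterior expectation = 4.500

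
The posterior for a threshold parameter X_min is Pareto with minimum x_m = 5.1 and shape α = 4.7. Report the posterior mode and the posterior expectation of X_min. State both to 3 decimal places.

MAP: 5.100. Posterior mean: 6.478.

The Pareto density is strictly decreasing on [x_m, ∞), so the mode is x_m = 5.100.
Mean = α·x_m/(α−1) = 4.7·5.1/3.7 = 6.478.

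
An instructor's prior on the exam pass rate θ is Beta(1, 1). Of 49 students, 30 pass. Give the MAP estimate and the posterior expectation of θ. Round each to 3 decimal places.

Posterior: Beta(1+30, 1+19) = Beta(31, 20).
Mode = (31−1)/(31+20−2) = 30/49 = 0.612.
With a flat prior the MAP equals the MLE, 30/49.
Mean = 31/(31+20) = 31/51 = 0.608.
The posterior is left-skewed, so the mode exceeds the mean.

MAP = 0.612, posterior mean = 0.608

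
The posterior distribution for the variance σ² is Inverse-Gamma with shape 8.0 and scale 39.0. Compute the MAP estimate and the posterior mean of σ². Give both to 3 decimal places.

Mode = β/(α+1) = 39.0/9.0 = 4.333.
Mean = β/(α−1) = 39.0/7.0 = 5.571.
Mean > mode: the posterior has a right tail.

σ²_MAP = 4.333, E[σ²|data] = 5.571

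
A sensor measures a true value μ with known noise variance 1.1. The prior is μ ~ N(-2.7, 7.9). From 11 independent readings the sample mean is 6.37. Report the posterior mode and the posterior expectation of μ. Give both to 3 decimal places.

Posterior for μ is Normal. Precision-weighted mean: (1/7.9·-2.7 + 11/1.1·6.37) / (1/7.9 + 11/1.1) = 6.257.
A Normal posterior is symmetric, so mode = mean.

posterior mode = 6.257, posterior expectation = 6.257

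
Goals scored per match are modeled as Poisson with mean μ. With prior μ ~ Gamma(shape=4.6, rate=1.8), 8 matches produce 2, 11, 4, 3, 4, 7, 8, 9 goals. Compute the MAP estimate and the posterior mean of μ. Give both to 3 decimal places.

Σ counts = 48. Posterior: Gamma(shape = 4.6+48 = 52.6, rate = 1.8+8 = 9.8).
Mode = (α−1)/β = 51.6/9.8 = 5.265.
Mean = α/β = 52.6/9.8 = 5.367.

MAP = 5.265; posterior mean = 5.367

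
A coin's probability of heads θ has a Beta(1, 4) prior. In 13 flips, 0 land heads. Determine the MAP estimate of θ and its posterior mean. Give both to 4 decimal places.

MAP = 0.0000; posterior mean = 0.0556

Posterior: Beta(1+0, 4+13) = Beta(1, 17).
Since α = 1 ≤ 1 and β > 1, the Beta density is monotone decreasing on [0,1]; the mode is at 0.
Mean = 1/(1+17) = 0.0556.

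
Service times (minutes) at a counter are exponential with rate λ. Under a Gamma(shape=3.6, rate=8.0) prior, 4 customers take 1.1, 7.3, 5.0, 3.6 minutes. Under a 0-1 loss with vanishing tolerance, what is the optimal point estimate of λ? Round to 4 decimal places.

0.2640

Σ times = 17.0. Posterior: Gamma(shape = 3.6+4 = 7.6, rate = 8.0+17.0 = 25.0).
Mode = (α−1)/β = 6.6/25.0 = 0.2640.
Mean = α/β = 7.6/25.0 = 0.3040.
This is the posterior mode — the MAP estimate.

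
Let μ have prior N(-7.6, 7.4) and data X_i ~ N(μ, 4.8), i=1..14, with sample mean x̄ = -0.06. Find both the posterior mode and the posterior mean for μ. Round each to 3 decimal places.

Posterior for μ is Normal. Precision-weighted mean: (1/7.4·-7.6 + 14/4.8·-0.06) / (1/7.4 + 14/4.8) = -0.394.
A Normal posterior is symmetric, so mode = mean.

posterior mode = -0.394, posterior mean = -0.394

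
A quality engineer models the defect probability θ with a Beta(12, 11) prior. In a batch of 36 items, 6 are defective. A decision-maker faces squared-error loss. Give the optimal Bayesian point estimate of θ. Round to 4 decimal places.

Posterior: Beta(12+6, 11+30) = Beta(18, 41).
Mode = (18−1)/(18+41−2) = 17/57 = 0.2982.
Mean = 18/(18+41) = 18/59 = 0.3051.
Squared-error loss ⇒ the optimal estimator is the posterior mean.

0.3051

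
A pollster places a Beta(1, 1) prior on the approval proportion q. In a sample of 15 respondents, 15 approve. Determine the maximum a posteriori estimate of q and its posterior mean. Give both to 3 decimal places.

Posterior: Beta(1+15, 1+0) = Beta(16, 1).
Since β = 1 ≤ 1 and α > 1, the Beta density is monotone increasing on [0,1]; the mode is at 1.
Mean = 16/(16+1) = 0.941.

MAP: 1.000. Posterior mean: 0.941.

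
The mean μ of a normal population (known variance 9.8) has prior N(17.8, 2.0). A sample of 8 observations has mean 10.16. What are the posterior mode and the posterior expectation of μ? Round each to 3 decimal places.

Posterior for μ is Normal. Precision-weighted mean: (1/2.0·17.8 + 8/9.8·10.16) / (1/2.0 + 8/9.8) = 13.062.
A Normal posterior is symmetric, so mode = mean.

posterior mode = 13.062, posterior expectation = 13.062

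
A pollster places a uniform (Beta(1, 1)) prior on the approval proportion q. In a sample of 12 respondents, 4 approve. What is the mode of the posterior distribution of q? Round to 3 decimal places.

Posterior: Beta(1+4, 1+8) = Beta(5, 9).
Mode = (5−1)/(5+9−2) = 4/12 = 0.333.
Mean = 5/(5+9) = 5/14 = 0.357.
This is the posterior mode — the MAP estimate.

0.333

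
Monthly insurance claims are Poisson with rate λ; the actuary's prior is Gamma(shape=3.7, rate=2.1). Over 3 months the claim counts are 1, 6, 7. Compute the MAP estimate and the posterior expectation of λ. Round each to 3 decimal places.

Σ counts = 14. Posterior: Gamma(shape = 3.7+14 = 17.7, rate = 2.1+3 = 5.1).
Mode = (α−1)/β = 16.7/5.1 = 3.275.
Mean = α/β = 17.7/5.1 = 3.471.
The posterior is right-skewed, so the mean exceeds the mode.

MAP = 3.275, posterior mean = 3.471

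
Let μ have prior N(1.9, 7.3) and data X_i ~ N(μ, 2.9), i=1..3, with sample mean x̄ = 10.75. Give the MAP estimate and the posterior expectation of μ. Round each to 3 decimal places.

Posterior for μ is Normal. Precision-weighted mean: (1/7.3·1.9 + 3/2.9·10.75) / (1/7.3 + 3/2.9) = 9.715.
A Normal posterior is symmetric, so mode = mean.

MAP estimate = 9.715, posterior expectation = 9.715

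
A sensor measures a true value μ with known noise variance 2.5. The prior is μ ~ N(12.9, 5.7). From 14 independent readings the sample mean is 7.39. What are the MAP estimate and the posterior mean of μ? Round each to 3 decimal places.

Posterior for μ is Normal. Precision-weighted mean: (1/5.7·12.9 + 14/2.5·7.39) / (1/5.7 + 14/2.5) = 7.557.
A Normal posterior is symmetric, so mode = mean.

μ_MAP = 7.557, E[μ|data] = 7.557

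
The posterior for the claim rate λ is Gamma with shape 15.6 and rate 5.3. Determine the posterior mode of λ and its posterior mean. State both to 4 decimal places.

posterior mode = 2.7547, posterior mean = 2.9434

Mode = (α−1)/β = 14.6/5.3 = 2.7547.
Mean = α/β = 15.6/5.3 = 2.9434.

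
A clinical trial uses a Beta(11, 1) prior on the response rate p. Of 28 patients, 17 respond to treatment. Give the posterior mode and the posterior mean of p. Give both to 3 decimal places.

MAP: 0.711. Posterior mean: 0.700.

Posterior: Beta(11+17, 1+11) = Beta(28, 12).
Mode = (28−1)/(28+12−2) = 27/38 = 0.711.
Mean = 28/(28+12) = 28/40 = 0.700.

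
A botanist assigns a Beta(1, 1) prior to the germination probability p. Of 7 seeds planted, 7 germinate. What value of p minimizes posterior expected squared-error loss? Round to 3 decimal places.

0.889

Posterior: Beta(1+7, 1+0) = Beta(8, 1).
Since β = 1 ≤ 1 and α > 1, the Beta density is monotone increasing on [0,1]; the mode is at 1.
Mean = 8/(8+1) = 0.889.
Squared-error loss ⇒ the optimal estimator is the posterior mean.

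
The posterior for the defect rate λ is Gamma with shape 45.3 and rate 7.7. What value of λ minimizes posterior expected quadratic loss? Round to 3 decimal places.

5.883

Mode = (α−1)/β = 44.3/7.7 = 5.753.
Mean = α/β = 45.3/7.7 = 5.883.
Quadratic loss ⇒ the optimal estimator is the posterior mean.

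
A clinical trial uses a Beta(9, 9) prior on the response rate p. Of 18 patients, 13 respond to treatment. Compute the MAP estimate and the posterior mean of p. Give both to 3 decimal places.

Posterior: Beta(9+13, 9+5) = Beta(22, 14).
Mode = (22−1)/(22+14−2) = 21/34 = 0.618.
Mean = 22/(22+14) = 22/36 = 0.611.
The mean is pulled below the mode by the posterior's left skew.

MAP estimate = 0.618, posterior mean = 0.611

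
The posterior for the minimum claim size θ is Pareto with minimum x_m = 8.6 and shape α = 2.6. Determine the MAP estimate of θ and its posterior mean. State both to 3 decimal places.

The Pareto density is strictly decreasing on [x_m, ∞), so the mode is x_m = 8.600.
Mean = α·x_m/(α−1) = 2.6·8.6/1.6 = 13.975.

MAP = 8.600, posterior mean = 13.975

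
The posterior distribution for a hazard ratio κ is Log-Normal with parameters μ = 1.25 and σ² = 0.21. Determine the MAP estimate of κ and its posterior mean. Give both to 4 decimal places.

Mode = exp(μ − σ²) = exp(1.04) = 2.8292.
Mean = exp(μ + σ²/2) = exp(1.355) = 3.8768.
The mean is pulled above the mode by the posterior's right skew.

MAP = 2.8292, posterior mean = 3.8768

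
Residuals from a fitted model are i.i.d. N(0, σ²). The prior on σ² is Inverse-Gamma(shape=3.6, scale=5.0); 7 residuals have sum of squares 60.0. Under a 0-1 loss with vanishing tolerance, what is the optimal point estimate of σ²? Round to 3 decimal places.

Posterior: Inverse-Gamma(shape = 3.6+7/2 = 7.1, scale = 5.0+60.0/2 = 35.0).
Mode = β/(α+1) = 35.0/8.1 = 4.321.
Mean = β/(α−1) = 35.0/6.1 = 5.738.
This is the posterior mode — the MAP estimate.

4.321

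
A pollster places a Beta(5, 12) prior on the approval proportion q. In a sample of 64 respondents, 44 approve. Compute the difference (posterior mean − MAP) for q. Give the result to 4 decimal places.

Posterior: Beta(5+44, 12+20) = Beta(49, 32).
Mode = (49−1)/(49+32−2) = 48/79 = 0.6076.
Mean = 49/(49+32) = 49/81 = 0.6049.
Difference = 0.6049 − 0.6076 = -0.0027.
Mode > mean: the posterior has a left tail.

-0.0027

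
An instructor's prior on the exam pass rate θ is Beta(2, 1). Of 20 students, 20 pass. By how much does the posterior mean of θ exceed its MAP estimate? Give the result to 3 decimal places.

-0.043

Posterior: Beta(2+20, 1+0) = Beta(22, 1).
Since β = 1 ≤ 1 and α > 1, the Beta density is monotone increasing on [0,1]; the mode is at 1.
Mean = 22/(22+1) = 0.957.
Difference = 0.957 − 1.000 = -0.043.
Left-skewed posterior ⇒ mean < mode.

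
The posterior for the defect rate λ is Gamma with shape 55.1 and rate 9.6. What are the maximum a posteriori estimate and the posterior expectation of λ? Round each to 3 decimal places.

maximum a posteriori estimate = 5.635, posterior expectation = 5.740

Mode = (α−1)/β = 54.1/9.6 = 5.635.
Mean = α/β = 55.1/9.6 = 5.740.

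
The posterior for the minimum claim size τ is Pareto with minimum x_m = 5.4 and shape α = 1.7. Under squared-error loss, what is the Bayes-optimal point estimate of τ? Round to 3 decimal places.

The Pareto density is strictly decreasing on [x_m, ∞), so the mode is x_m = 5.400.
Mean = α·x_m/(α−1) = 1.7·5.4/0.7 = 13.114.
Squared-error loss ⇒ the optimal estimator is the posterior mean.

13.114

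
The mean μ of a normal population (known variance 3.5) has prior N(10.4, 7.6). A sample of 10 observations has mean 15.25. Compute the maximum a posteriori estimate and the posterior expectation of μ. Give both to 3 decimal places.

MAP = 15.036, posterior mean = 15.036

Posterior for μ is Normal. Precision-weighted mean: (1/7.6·10.4 + 10/3.5·15.25) / (1/7.6 + 10/3.5) = 15.036.
A Normal posterior is symmetric, so mode = mean.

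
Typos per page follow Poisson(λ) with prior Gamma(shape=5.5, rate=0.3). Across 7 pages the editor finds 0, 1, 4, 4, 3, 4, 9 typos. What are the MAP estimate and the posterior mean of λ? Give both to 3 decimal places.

Σ counts = 25. Posterior: Gamma(shape = 5.5+25 = 30.5, rate = 0.3+7 = 7.3).
Mode = (α−1)/β = 29.5/7.3 = 4.041.
Mean = α/β = 30.5/7.3 = 4.178.
The posterior is right-skewed, so the mean exceeds the mode.

MAP = 4.041, posterior mean = 4.178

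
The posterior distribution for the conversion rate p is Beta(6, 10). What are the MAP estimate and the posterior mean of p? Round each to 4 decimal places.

Mode = (6−1)/(6+10−2) = 5/14 = 0.3571.
Mean = 6/(6+10) = 6/16 = 0.3750.
The posterior is right-skewed, so the mean exceeds the mode.

MAP = 0.3571; posterior mean = 0.3750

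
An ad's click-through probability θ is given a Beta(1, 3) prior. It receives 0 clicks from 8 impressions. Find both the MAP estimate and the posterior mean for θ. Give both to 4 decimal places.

MAP = 0.0000; posterior mean = 0.0833

Posterior: Beta(1+0, 3+8) = Beta(1, 11).
Since α = 1 ≤ 1 and β > 1, the Beta density is monotone decreasing on [0,1]; the mode is at 0.
Mean = 1/(1+11) = 0.0833.
The mean is pulled above the mode by the posterior's right skew.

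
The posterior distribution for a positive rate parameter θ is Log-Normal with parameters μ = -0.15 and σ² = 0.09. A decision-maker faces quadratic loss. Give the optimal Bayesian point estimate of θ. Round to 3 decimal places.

Mode = exp(μ − σ²) = exp(-0.24) = 0.787.
Mean = exp(μ + σ²/2) = exp(-0.105) = 0.900.
Quadratic loss ⇒ the optimal estimator is the posterior mean.

0.900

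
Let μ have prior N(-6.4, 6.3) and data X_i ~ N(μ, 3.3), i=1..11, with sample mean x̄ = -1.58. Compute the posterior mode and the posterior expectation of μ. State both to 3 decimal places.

Posterior for μ is Normal. Precision-weighted mean: (1/6.3·-6.4 + 11/3.3·-1.58) / (1/6.3 + 11/3.3) = -1.799.
A Normal posterior is symmetric, so mode = mean.

μ_MAP = -1.799, E[μ|data] = -1.799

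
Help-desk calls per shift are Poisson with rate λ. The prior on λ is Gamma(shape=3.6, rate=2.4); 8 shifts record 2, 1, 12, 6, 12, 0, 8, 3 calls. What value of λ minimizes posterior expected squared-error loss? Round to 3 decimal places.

4.577

Σ counts = 44. Posterior: Gamma(shape = 3.6+44 = 47.6, rate = 2.4+8 = 10.4).
Mode = (α−1)/β = 46.6/10.4 = 4.481.
Mean = α/β = 47.6/10.4 = 4.577.
Squared-error loss ⇒ the optimal estimator is the posterior mean.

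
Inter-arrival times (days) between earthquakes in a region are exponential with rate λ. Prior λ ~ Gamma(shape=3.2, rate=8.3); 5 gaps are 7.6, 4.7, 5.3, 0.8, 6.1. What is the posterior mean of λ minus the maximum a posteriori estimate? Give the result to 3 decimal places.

0.030

Σ times = 24.5. Posterior: Gamma(shape = 3.2+5 = 8.2, rate = 8.3+24.5 = 32.8).
Mode = (α−1)/β = 7.2/32.8 = 0.220.
Mean = α/β = 8.2/32.8 = 0.250.
Difference = 0.250 − 0.220 = 0.030.
The mean is pulled above the mode by the posterior's right skew.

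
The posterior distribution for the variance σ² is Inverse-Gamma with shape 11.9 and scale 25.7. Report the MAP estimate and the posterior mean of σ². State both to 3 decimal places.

Mode = β/(α+1) = 25.7/12.9 = 1.992.
Mean = β/(α−1) = 25.7/10.9 = 2.358.

MAP estimate = 1.992, posterior mean = 2.358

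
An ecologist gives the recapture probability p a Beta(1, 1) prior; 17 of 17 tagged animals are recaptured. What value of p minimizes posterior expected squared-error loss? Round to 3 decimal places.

0.947

Posterior: Beta(1+17, 1+0) = Beta(18, 1).
Since β = 1 ≤ 1 and α > 1, the Beta density is monotone increasing on [0,1]; the mode is at 1.
Mean = 18/(18+1) = 0.947.
Squared-error loss ⇒ the optimal estimator is the posterior mean.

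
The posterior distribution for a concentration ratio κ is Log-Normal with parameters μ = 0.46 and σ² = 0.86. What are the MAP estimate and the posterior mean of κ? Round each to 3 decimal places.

Mode = exp(μ − σ²) = exp(-0.40) = 0.670.
Mean = exp(μ + σ²/2) = exp(0.890) = 2.435.

MAP: 0.670. Posterior mean: 2.435.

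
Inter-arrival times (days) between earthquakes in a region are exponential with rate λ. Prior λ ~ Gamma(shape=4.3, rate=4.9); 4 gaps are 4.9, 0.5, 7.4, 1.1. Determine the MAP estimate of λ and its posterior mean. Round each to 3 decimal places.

Σ times = 13.9. Posterior: Gamma(shape = 4.3+4 = 8.3, rate = 4.9+13.9 = 18.8).
Mode = (α−1)/β = 7.3/18.8 = 0.388.
Mean = α/β = 8.3/18.8 = 0.441.
The posterior is right-skewed, so the mean exceeds the mode.

MAP = 0.388; posterior mean = 0.441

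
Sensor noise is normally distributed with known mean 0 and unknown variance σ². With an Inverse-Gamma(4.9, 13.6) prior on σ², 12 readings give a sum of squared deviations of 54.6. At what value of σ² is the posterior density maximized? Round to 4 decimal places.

3.4370

Posterior: Inverse-Gamma(shape = 4.9+12/2 = 10.9, scale = 13.6+54.6/2 = 40.9).
Mode = β/(α+1) = 40.9/11.9 = 3.4370.
Mean = β/(α−1) = 40.9/9.9 = 4.1313.
This is the posterior mode — the MAP estimate.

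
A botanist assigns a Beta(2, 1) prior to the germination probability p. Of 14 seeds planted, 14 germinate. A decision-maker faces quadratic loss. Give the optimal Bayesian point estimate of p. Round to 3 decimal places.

Posterior: Beta(2+14, 1+0) = Beta(16, 1).
Since β = 1 ≤ 1 and α > 1, the Beta density is monotone increasing on [0,1]; the mode is at 1.
Mean = 16/(16+1) = 0.941.
Quadratic loss ⇒ the optimal estimator is the posterior mean.

0.941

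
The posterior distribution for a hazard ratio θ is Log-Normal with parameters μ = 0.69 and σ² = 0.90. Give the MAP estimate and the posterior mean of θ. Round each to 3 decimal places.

θ_MAP = 0.811, E[θ|data] = 3.127

Mode = exp(μ − σ²) = exp(-0.21) = 0.811.
Mean = exp(μ + σ²/2) = exp(1.140) = 3.127.
Mean > mode: the posterior has a right tail.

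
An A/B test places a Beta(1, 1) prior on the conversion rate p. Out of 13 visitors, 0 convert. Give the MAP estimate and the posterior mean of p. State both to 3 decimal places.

Posterior: Beta(1+0, 1+13) = Beta(1, 14).
Since α = 1 ≤ 1 and β > 1, the Beta density is monotone decreasing on [0,1]; the mode is at 0.
Mean = 1/(1+14) = 0.067.
The mean is pulled above the mode by the posterior's right skew.

MAP = 0.000; posterior mean = 0.067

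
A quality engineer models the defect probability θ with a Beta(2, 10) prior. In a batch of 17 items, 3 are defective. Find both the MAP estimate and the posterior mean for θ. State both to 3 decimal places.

θ_MAP = 0.148, E[θ|data] = 0.172

Posterior: Beta(2+3, 10+14) = Beta(5, 24).
Mode = (5−1)/(5+24−2) = 4/27 = 0.148.
Mean = 5/(5+24) = 5/29 = 0.172.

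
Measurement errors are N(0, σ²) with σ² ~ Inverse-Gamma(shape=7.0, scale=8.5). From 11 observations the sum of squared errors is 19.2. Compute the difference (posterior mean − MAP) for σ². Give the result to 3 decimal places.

0.233

Posterior: Inverse-Gamma(shape = 7.0+11/2 = 12.5, scale = 8.5+19.2/2 = 18.1).
Mode = β/(α+1) = 18.1/13.5 = 1.341.
Mean = β/(α−1) = 18.1/11.5 = 1.574.
Difference = 1.574 − 1.341 = 0.233.
Right-skewed posterior ⇒ mode < mean.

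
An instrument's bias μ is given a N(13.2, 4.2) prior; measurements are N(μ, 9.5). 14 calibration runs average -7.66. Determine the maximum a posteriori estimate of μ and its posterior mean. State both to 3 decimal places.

MAP = -4.759; posterior mean = -4.759

Posterior for μ is Normal. Precision-weighted mean: (1/4.2·13.2 + 14/9.5·-7.66) / (1/4.2 + 14/9.5) = -4.759.
A Normal posterior is symmetric, so mode = mean.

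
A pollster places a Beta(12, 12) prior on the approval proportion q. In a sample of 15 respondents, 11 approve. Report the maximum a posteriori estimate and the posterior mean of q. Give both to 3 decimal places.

MAP: 0.595. Posterior mean: 0.590.

Posterior: Beta(12+11, 12+4) = Beta(23, 16).
Mode = (23−1)/(23+16−2) = 22/37 = 0.595.
Mean = 23/(23+16) = 23/39 = 0.590.
Left-skewed posterior ⇒ mean < mode.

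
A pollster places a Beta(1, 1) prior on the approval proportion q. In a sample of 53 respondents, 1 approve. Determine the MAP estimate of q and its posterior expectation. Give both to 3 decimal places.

Posterior: Beta(1+1, 1+52) = Beta(2, 53).
Mode = (2−1)/(2+53−2) = 1/53 = 0.019.
With a flat prior the MAP equals the MLE, 1/53.
Mean = 2/(2+53) = 2/55 = 0.036.

MAP = 0.019, posterior mean = 0.036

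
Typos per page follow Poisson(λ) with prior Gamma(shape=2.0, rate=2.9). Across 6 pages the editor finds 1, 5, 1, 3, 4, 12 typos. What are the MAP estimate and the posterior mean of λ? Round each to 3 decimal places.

Σ counts = 26. Posterior: Gamma(shape = 2.0+26 = 28.0, rate = 2.9+6 = 8.9).
Mode = (α−1)/β = 27.0/8.9 = 3.034.
Mean = α/β = 28.0/8.9 = 3.146.

MAP = 3.034; posterior mean = 3.146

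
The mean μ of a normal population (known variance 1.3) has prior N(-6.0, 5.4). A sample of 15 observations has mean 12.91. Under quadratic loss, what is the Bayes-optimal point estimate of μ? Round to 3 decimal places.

12.611

Posterior for μ is Normal. Precision-weighted mean: (1/5.4·-6.0 + 15/1.3·12.91) / (1/5.4 + 15/1.3) = 12.611.
A Normal posterior is symmetric, so mode = mean.
Quadratic loss ⇒ the optimal estimator is the posterior mean.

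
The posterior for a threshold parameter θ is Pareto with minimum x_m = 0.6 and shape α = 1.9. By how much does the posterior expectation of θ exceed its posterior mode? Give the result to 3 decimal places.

0.667

The Pareto density is strictly decreasing on [x_m, ∞), so the mode is x_m = 0.600.
Mean = α·x_m/(α−1) = 1.9·0.6/0.9 = 1.267.
Difference = 1.267 − 0.600 = 0.667.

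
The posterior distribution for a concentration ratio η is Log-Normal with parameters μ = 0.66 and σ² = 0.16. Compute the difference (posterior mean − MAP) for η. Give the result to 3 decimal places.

Mode = exp(μ − σ²) = exp(0.50) = 1.649.
Mean = exp(μ + σ²/2) = exp(0.740) = 2.096.
Difference = 2.096 − 1.649 = 0.447.

0.447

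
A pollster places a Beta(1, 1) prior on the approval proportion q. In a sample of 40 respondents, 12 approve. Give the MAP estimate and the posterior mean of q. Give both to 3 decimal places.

MAP = 0.300; posterior mean = 0.310

Posterior: Beta(1+12, 1+28) = Beta(13, 29).
Mode = (13−1)/(13+29−2) = 12/40 = 0.300.
With a flat prior the MAP equals the MLE, 12/40.
Mean = 13/(13+29) = 13/42 = 0.310.
The mean is pulled above the mode by the posterior's right skew.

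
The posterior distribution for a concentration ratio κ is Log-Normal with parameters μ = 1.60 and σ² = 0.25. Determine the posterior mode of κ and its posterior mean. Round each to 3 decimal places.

κ_MAP = 3.857, E[κ|data] = 5.613

Mode = exp(μ − σ²) = exp(1.35) = 3.857.
Mean = exp(μ + σ²/2) = exp(1.725) = 5.613.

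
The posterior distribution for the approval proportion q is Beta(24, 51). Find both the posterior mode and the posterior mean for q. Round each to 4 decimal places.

Mode = (24−1)/(24+51−2) = 23/73 = 0.3151.
Mean = 24/(24+51) = 24/75 = 0.3200.

MAP: 0.3151. Posterior mean: 0.3200.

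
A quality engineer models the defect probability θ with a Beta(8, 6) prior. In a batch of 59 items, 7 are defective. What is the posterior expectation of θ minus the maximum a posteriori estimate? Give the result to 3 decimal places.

Posterior: Beta(8+7, 6+52) = Beta(15, 58).
Mode = (15−1)/(15+58−2) = 14/71 = 0.197.
Mean = 15/(15+58) = 15/73 = 0.205.
Difference = 0.205 − 0.197 = 0.008.
The mean is pulled above the mode by the posterior's right skew.

0.008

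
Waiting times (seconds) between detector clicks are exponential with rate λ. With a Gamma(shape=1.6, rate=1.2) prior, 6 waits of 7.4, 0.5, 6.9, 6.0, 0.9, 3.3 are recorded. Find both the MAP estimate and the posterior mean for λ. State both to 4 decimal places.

Σ times = 25.0. Posterior: Gamma(shape = 1.6+6 = 7.6, rate = 1.2+25.0 = 26.2).
Mode = (α−1)/β = 6.6/26.2 = 0.2519.
Mean = α/β = 7.6/26.2 = 0.2901.
The mean is pulled above the mode by the posterior's right skew.

MAP = 0.2519; posterior mean = 0.2901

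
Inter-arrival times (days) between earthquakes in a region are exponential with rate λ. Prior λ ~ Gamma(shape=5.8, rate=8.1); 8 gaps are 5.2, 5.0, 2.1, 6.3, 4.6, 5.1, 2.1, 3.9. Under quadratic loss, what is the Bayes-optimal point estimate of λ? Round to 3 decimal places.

Σ times = 34.3. Posterior: Gamma(shape = 5.8+8 = 13.8, rate = 8.1+34.3 = 42.4).
Mode = (α−1)/β = 12.8/42.4 = 0.302.
Mean = α/β = 13.8/42.4 = 0.325.
Quadratic loss ⇒ the optimal estimator is the posterior mean.

0.325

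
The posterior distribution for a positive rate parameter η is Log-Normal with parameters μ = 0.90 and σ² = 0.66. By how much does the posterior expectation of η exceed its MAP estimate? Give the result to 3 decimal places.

Mode = exp(μ − σ²) = exp(0.24) = 1.271.
Mean = exp(μ + σ²/2) = exp(1.230) = 3.421.
Difference = 3.421 − 1.271 = 2.150.

2.150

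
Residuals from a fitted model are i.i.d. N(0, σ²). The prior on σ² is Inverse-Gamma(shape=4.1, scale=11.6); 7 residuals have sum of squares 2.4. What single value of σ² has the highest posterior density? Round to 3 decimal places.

1.488

Posterior: Inverse-Gamma(shape = 4.1+7/2 = 7.6, scale = 11.6+2.4/2 = 12.8).
Mode = β/(α+1) = 12.8/8.6 = 1.488.
Mean = β/(α−1) = 12.8/6.6 = 1.939.
This is the posterior mode — the MAP estimate.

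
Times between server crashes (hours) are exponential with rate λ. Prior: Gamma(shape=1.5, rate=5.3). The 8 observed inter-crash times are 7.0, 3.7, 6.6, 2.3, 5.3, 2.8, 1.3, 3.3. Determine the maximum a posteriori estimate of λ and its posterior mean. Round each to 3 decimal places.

Σ times = 32.3. Posterior: Gamma(shape = 1.5+8 = 9.5, rate = 5.3+32.3 = 37.6).
Mode = (α−1)/β = 8.5/37.6 = 0.226.
Mean = α/β = 9.5/37.6 = 0.253.
Mean > mode: the posterior has a right tail.

λ_MAP = 0.226, E[λ|data] = 0.253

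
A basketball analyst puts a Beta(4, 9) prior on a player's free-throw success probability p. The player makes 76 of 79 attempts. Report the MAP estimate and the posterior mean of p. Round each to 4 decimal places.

Posterior: Beta(4+76, 9+3) = Beta(80, 12).
Mode = (80−1)/(80+12−2) = 79/90 = 0.8778.
Mean = 80/(80+12) = 80/92 = 0.8696.

p_MAP = 0.8778, E[p|data] = 0.8696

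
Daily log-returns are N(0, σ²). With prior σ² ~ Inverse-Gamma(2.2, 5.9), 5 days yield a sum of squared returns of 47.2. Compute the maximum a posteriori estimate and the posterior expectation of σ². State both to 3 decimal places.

σ²_MAP = 5.175, E[σ²|data] = 7.973

Posterior: Inverse-Gamma(shape = 2.2+5/2 = 4.7, scale = 5.9+47.2/2 = 29.5).
Mode = β/(α+1) = 29.5/5.7 = 5.175.
Mean = β/(α−1) = 29.5/3.7 = 7.973.
Mean > mode: the posterior has a right tail.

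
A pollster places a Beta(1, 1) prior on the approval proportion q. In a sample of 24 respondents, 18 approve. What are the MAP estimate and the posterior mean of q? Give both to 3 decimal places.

Posterior: Beta(1+18, 1+6) = Beta(19, 7).
Mode = (19−1)/(19+7−2) = 18/24 = 0.750.
With a flat prior the MAP equals the MLE, 18/24.
Mean = 19/(19+7) = 19/26 = 0.731.

MAP estimate = 0.750, posterior mean = 0.731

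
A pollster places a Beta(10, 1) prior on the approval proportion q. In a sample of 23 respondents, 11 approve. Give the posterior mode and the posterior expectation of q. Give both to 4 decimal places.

Posterior: Beta(10+11, 1+12) = Beta(21, 13).
Mode = (21−1)/(21+13−2) = 20/32 = 0.6250.
Mean = 21/(21+13) = 21/34 = 0.6176.

MAP = 0.6250; posterior mean = 0.6176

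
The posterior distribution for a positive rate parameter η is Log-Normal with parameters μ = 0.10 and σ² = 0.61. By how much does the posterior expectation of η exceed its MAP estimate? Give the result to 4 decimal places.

Mode = exp(μ − σ²) = exp(-0.51) = 0.6005.
Mean = exp(μ + σ²/2) = exp(0.405) = 1.4993.
Difference = 1.4993 − 0.6005 = 0.8988.
The mean is pulled above the mode by the posterior's right skew.

0.8988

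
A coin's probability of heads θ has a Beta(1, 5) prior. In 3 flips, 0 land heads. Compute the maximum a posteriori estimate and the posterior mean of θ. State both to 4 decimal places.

Posterior: Beta(1+0, 5+3) = Beta(1, 8).
Since α = 1 ≤ 1 and β > 1, the Beta density is monotone decreasing on [0,1]; the mode is at 0.
Mean = 1/(1+8) = 0.1111.
The posterior is right-skewed, so the mean exceeds the mode.

maximum a posteriori estimate = 0.0000, posterior mean = 0.1111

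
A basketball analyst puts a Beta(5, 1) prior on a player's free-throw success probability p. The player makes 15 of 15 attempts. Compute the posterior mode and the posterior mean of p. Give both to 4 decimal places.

MAP: 1.0000. Posterior mean: 0.9524.

Posterior: Beta(5+15, 1+0) = Beta(20, 1).
Since β = 1 ≤ 1 and α > 1, the Beta density is monotone increasing on [0,1]; the mode is at 1.
Mean = 20/(20+1) = 0.9524.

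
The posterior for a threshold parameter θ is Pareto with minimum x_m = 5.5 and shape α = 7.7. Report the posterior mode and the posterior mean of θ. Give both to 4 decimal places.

The Pareto density is strictly decreasing on [x_m, ∞), so the mode is x_m = 5.5000.
Mean = α·x_m/(α−1) = 7.7·5.5/6.7 = 6.3209.
Right-skewed posterior ⇒ mode < mean.

MAP = 5.5000; posterior mean = 6.3209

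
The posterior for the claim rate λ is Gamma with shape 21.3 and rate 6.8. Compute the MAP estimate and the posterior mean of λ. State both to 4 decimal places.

Mode = (α−1)/β = 20.3/6.8 = 2.9853.
Mean = α/β = 21.3/6.8 = 3.1324.
Mean > mode: the posterior has a right tail.

MAP estimate = 2.9853, posterior mean = 3.1324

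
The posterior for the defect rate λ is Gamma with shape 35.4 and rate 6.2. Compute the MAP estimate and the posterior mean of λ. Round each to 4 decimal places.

MAP = 5.5484; posterior mean = 5.7097

Mode = (α−1)/β = 34.4/6.2 = 5.5484.
Mean = α/β = 35.4/6.2 = 5.7097.
Right-skewed posterior ⇒ mode < mean.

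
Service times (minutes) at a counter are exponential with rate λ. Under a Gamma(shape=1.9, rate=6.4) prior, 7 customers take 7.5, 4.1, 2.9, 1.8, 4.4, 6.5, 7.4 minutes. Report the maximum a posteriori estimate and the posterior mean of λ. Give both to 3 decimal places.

Σ times = 34.6. Posterior: Gamma(shape = 1.9+7 = 8.9, rate = 6.4+34.6 = 41.0).
Mode = (α−1)/β = 7.9/41.0 = 0.193.
Mean = α/β = 8.9/41.0 = 0.217.
Mean > mode: the posterior has a right tail.

MAP = 0.193; posterior mean = 0.217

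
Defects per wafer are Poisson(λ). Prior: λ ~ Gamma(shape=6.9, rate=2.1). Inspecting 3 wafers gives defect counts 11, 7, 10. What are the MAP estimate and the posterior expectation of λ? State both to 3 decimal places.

MAP = 6.647; posterior mean = 6.843

Σ counts = 28. Posterior: Gamma(shape = 6.9+28 = 34.9, rate = 2.1+3 = 5.1).
Mode = (α−1)/β = 33.9/5.1 = 6.647.
Mean = α/β = 34.9/5.1 = 6.843.
Mean > mode: the posterior has a right tail.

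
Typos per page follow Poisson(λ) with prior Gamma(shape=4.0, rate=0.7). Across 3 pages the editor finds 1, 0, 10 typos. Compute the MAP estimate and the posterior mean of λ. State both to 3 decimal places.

Σ counts = 11. Posterior: Gamma(shape = 4.0+11 = 15.0, rate = 0.7+3 = 3.7).
Mode = (α−1)/β = 14.0/3.7 = 3.784.
Mean = α/β = 15.0/3.7 = 4.054.

MAP estimate = 3.784, posterior mean = 4.054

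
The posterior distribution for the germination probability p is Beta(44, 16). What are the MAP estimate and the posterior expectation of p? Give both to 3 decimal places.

MAP = 0.741; posterior mean = 0.733

Mode = (44−1)/(44+16−2) = 43/58 = 0.741.
Mean = 44/(44+16) = 44/60 = 0.733.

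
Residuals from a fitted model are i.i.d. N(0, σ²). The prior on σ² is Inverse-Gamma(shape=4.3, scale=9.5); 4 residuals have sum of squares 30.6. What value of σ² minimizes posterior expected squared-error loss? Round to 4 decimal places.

Posterior: Inverse-Gamma(shape = 4.3+4/2 = 6.3, scale = 9.5+30.6/2 = 24.8).
Mode = β/(α+1) = 24.8/7.3 = 3.3973.
Mean = β/(α−1) = 24.8/5.3 = 4.6792.
Squared-error loss ⇒ the optimal estimator is the posterior mean.

4.6792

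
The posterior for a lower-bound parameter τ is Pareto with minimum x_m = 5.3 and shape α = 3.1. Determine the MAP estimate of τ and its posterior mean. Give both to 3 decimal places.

The Pareto density is strictly decreasing on [x_m, ∞), so the mode is x_m = 5.300.
Mean = α·x_m/(α−1) = 3.1·5.3/2.1 = 7.824.
Right-skewed posterior ⇒ mode < mean.

MAP: 5.300. Posterior mean: 7.824.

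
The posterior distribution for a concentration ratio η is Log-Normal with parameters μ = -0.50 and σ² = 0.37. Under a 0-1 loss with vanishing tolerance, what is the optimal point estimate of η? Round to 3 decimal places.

Mode = exp(μ − σ²) = exp(-0.87) = 0.419.
Mean = exp(μ + σ²/2) = exp(-0.315) = 0.730.
This is the posterior mode — the MAP estimate.

0.419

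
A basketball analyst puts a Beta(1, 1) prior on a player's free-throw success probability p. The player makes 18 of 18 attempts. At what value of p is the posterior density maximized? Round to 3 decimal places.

1.000

Posterior: Beta(1+18, 1+0) = Beta(19, 1).
Since β = 1 ≤ 1 and α > 1, the Beta density is monotone increasing on [0,1]; the mode is at 1.
Mean = 19/(19+1) = 0.950.
This is the posterior mode — the MAP estimate.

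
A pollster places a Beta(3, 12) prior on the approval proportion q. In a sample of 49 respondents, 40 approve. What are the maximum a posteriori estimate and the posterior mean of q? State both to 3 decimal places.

MAP: 0.677. Posterior mean: 0.672.

Posterior: Beta(3+40, 12+9) = Beta(43, 21).
Mode = (43−1)/(43+21−2) = 42/62 = 0.677.
Mean = 43/(43+21) = 43/64 = 0.672.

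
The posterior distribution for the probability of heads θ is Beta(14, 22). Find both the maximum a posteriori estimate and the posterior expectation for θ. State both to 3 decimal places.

Mode = (14−1)/(14+22−2) = 13/34 = 0.382.
Mean = 14/(14+22) = 14/36 = 0.389.

MAP: 0.382. Posterior mean: 0.389.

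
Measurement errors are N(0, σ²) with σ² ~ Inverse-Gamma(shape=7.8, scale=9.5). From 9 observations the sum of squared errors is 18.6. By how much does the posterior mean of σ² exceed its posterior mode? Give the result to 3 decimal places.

0.250

Posterior: Inverse-Gamma(shape = 7.8+9/2 = 12.3, scale = 9.5+18.6/2 = 18.8).
Mode = β/(α+1) = 18.8/13.3 = 1.414.
Mean = β/(α−1) = 18.8/11.3 = 1.664.
Difference = 1.664 − 1.414 = 0.250.
Right-skewed posterior ⇒ mode < mean.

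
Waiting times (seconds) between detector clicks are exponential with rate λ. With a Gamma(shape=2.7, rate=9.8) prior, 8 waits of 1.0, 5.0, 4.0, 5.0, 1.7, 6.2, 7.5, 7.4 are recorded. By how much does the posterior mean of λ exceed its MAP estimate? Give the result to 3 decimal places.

0.021

Σ times = 37.8. Posterior: Gamma(shape = 2.7+8 = 10.7, rate = 9.8+37.8 = 47.6).
Mode = (α−1)/β = 9.7/47.6 = 0.204.
Mean = α/β = 10.7/47.6 = 0.225.
Difference = 0.225 − 0.204 = 0.021.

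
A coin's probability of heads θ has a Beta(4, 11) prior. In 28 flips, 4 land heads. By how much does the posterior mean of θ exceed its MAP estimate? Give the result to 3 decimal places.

0.015

Posterior: Beta(4+4, 11+24) = Beta(8, 35).
Mode = (8−1)/(8+35−2) = 7/41 = 0.171.
Mean = 8/(8+35) = 8/43 = 0.186.
Difference = 0.186 − 0.171 = 0.015.
The posterior is right-skewed, so the mean exceeds the mode.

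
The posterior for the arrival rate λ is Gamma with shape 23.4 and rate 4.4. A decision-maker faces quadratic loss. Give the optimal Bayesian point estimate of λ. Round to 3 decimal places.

5.318

Mode = (α−1)/β = 22.4/4.4 = 5.091.
Mean = α/β = 23.4/4.4 = 5.318.
Quadratic loss ⇒ the optimal estimator is the posterior mean.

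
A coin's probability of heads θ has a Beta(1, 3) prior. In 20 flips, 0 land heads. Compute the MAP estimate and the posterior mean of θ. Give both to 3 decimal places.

MAP estimate = 0.000, posterior mean = 0.042

Posterior: Beta(1+0, 3+20) = Beta(1, 23).
Since α = 1 ≤ 1 and β > 1, the Beta density is monotone decreasing on [0,1]; the mode is at 0.
Mean = 1/(1+23) = 0.042.
The posterior is right-skewed, so the mean exceeds the mode.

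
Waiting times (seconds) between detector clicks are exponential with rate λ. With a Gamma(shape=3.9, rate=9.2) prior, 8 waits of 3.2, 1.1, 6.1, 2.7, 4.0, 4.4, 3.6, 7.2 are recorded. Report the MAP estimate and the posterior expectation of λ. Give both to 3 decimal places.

Σ times = 32.3. Posterior: Gamma(shape = 3.9+8 = 11.9, rate = 9.2+32.3 = 41.5).
Mode = (α−1)/β = 10.9/41.5 = 0.263.
Mean = α/β = 11.9/41.5 = 0.287.

λ_MAP = 0.263, E[λ|data] = 0.287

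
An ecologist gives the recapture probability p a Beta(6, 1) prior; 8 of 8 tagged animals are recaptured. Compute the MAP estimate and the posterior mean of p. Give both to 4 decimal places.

MAP: 1.0000. Posterior mean: 0.9333.

Posterior: Beta(6+8, 1+0) = Beta(14, 1).
Since β = 1 ≤ 1 and α > 1, the Beta density is monotone increasing on [0,1]; the mode is at 1.
Mean = 14/(14+1) = 0.9333.
Left-skewed posterior ⇒ mean < mode.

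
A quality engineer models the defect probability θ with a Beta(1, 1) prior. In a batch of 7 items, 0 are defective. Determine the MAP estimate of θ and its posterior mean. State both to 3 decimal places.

MAP = 0.000, posterior mean = 0.111

Posterior: Beta(1+0, 1+7) = Beta(1, 8).
Since α = 1 ≤ 1 and β > 1, the Beta density is monotone decreasing on [0,1]; the mode is at 0.
Mean = 1/(1+8) = 0.111.
Right-skewed posterior ⇒ mode < mean.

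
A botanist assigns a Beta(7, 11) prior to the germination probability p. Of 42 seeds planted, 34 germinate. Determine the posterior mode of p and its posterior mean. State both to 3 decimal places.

Posterior: Beta(7+34, 11+8) = Beta(41, 19).
Mode = (41−1)/(41+19−2) = 40/58 = 0.690.
Mean = 41/(41+19) = 41/60 = 0.683.

MAP = 0.690, posterior mean = 0.683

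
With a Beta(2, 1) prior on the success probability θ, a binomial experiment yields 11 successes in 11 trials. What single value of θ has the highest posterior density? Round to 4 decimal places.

1.0000

Posterior: Beta(2+11, 1+0) = Beta(13, 1).
Since β = 1 ≤ 1 and α > 1, the Beta density is monotone increasing on [0,1]; the mode is at 1.
Mean = 13/(13+1) = 0.9286.
This is the posterior mode — the MAP estimate.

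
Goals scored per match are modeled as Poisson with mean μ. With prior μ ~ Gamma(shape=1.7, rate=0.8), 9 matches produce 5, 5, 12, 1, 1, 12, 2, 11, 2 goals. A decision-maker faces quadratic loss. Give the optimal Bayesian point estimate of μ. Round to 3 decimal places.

5.378

Σ counts = 51. Posterior: Gamma(shape = 1.7+51 = 52.7, rate = 0.8+9 = 9.8).
Mode = (α−1)/β = 51.7/9.8 = 5.276.
Mean = α/β = 52.7/9.8 = 5.378.
Quadratic loss ⇒ the optimal estimator is the posterior mean.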